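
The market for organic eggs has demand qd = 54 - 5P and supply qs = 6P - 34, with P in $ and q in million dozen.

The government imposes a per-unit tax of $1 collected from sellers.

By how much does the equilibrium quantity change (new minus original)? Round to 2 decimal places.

-2.73

Before the shock: 54 - 5P = 6P - 34 ⇒ 88 = 11P ⇒ P = 8, q = 14.
Since sellers keep the price net of the tax, the effective supply curve becomes qs = 6P - 40.
Setting them equal: 54 - 5P = 6P - 40 → 94 = 11P, so P = 94/11 ≈ 8.5455 and q = 124/11 ≈ 11.2727.
Δq = 11.2727 − 14 = -2.73.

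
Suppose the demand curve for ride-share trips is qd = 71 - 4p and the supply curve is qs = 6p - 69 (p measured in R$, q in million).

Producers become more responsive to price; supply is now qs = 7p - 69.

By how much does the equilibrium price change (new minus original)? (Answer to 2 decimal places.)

Solve the original market: 71 - 4p = 6p - 69, hence p = 14 and q = 15.
The new curves are qd = 71 - 4p (demand) and qs = 7p - 69 (supply).
Clearing the new market: 71 - 4p = 7p - 69, so p = 140/11 ≈ 12.7273 and q = 221/11 ≈ 20.0909.
Δp = 12.7273 − 14 = -1.27.

-1.27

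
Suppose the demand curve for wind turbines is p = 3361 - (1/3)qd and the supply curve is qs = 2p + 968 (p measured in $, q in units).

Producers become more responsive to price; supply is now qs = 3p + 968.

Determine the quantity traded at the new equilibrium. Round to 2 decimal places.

5525.50

Original equilibrium: 10083 - 3p = 2p + 968 gives 9115 = 5p, so p = 1823 and q = 4614.
After the shift, demand is qd = 10083 - 3p and supply is qs = 3p + 968.
Setting them equal: 10083 - 3p = 3p + 968 → 9115 = 6p, so p = 9115/6 ≈ 1519.1667 and q = 5525.5.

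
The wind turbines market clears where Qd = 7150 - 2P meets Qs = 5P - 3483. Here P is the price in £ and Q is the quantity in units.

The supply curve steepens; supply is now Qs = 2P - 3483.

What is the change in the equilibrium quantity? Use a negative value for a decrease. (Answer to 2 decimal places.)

-2278.50

Before the shock: 7150 - 2P = 5P - 3483 ⇒ 10633 = 7P ⇒ P = 1519, Q = 4112.
The new curves are Qd = 7150 - 2P (demand) and Qs = 2P - 3483 (supply).
New equilibrium: 7150 - 2P = 2P - 3483 ⇒ 10633 = 4P ⇒ P = 2658.25, Q = 1833.5.
ΔQ = 1833.5 − 4112 = -2278.50.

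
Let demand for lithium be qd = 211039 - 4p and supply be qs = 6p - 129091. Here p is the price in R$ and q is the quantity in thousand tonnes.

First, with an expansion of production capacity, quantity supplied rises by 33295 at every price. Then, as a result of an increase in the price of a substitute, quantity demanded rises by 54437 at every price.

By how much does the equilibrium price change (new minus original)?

Before the shock: 211039 - 4p = 6p - 129091 ⇒ 340130 = 10p ⇒ p = 34013, q = 74987.
The new curves are qd = 265476 - 4p (demand) and qs = 6p - 95796 (supply).
New equilibrium: 265476 - 4p = 6p - 95796 ⇒ 361272 = 10p ⇒ p = 36127.2, q = 120967.2.
Δp = 36127.2 − 34013 = +2114.2.

+2114.2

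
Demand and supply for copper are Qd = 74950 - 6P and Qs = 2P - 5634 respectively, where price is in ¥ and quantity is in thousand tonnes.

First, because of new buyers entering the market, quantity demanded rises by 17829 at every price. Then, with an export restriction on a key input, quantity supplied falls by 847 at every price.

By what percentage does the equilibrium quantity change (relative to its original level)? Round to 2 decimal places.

+26.34

Original equilibrium: 74950 - 6P = 2P - 5634 gives 80584 = 8P, so P = 10073 and Q = 14512.
After the shift, demand is Qd = 92779 - 6P and supply is Qs = 2P - 6481.
Equate the new curves: 92779 - 6P = 2P - 6481, giving 99260 = 8P, P = 12407.5, Q = 18334.
%ΔQ = (18334 − 14512) / 14512 × 100 = +26.34%.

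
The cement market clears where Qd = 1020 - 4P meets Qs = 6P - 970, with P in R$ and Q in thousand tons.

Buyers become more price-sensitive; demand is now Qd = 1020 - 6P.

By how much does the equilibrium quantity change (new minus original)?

Original equilibrium: 1020 - 4P = 6P - 970 gives 1990 = 10P, so P = 199 and Q = 224.
With the change applied: demand Qd = 1020 - 6P, supply Qs = 6P - 970.
Clearing the new market: 1020 - 6P = 6P - 970, so P = 995/6 ≈ 165.8333 and Q = 25.
ΔQ = 25 − 224 = -199.

-199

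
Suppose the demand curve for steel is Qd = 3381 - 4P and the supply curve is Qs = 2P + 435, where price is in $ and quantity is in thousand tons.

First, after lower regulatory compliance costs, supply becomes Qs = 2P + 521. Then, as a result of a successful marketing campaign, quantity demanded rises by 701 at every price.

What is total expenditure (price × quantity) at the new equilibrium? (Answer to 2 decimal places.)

1013698.00

Original equilibrium: 3381 - 4P = 2P + 435 gives 2946 = 6P, so P = 491 and Q = 1417.
The new curves are Qd = 4082 - 4P (demand) and Qs = 2P + 521 (supply).
Setting them equal: 4082 - 4P = 2P + 521 → 3561 = 6P, so P = 593.5 and Q = 1708.
New expenditure = 593.5 × 1708 = 1013698.00.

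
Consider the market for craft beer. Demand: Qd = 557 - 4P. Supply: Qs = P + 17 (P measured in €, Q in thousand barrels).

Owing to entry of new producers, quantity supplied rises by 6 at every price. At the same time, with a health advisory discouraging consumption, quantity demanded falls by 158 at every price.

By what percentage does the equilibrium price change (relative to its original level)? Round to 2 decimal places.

Before the shock: 557 - 4P = P + 17 ⇒ 540 = 5P ⇒ P = 108, Q = 125.
The new curves are Qd = 399 - 4P (demand) and Qs = P + 23 (supply).
Clearing the new market: 399 - 4P = P + 23, so P = 75.2 and Q = 98.2.
%ΔP = (75.2 − 108) / 108 × 100 = -30.37%.

-30.37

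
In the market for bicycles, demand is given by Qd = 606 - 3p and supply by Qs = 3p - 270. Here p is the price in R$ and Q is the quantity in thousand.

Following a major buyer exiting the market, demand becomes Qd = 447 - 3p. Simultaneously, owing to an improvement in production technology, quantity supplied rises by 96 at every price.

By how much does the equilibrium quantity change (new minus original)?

Solve the original market: 606 - 3p = 3p - 270, hence p = 146 and Q = 168.
With the change applied: demand Qd = 447 - 3p, supply Qs = 3p - 174.
Equate the new curves: 447 - 3p = 3p - 174, giving 621 = 6p, p = 103.5, Q = 136.5.
ΔQ = 136.5 − 168 = -31.5.

-31.5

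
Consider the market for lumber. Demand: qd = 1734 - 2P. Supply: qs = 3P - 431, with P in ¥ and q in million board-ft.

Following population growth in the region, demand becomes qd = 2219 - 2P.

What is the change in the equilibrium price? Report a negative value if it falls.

Before the shock: 1734 - 2P = 3P - 431 ⇒ 2165 = 5P ⇒ P = 433, q = 868.
The shock moves the curves to qd = 2219 - 2P and qs = 3P - 431.
Setting them equal: 2219 - 2P = 3P - 431 → 2650 = 5P, so P = 530 and q = 1159.
ΔP = 530 − 433 = +97.

+97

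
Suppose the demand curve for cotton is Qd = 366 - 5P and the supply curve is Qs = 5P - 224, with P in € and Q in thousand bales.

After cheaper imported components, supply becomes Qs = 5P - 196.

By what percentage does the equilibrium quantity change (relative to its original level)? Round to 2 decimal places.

+19.72

Solve the original market: 366 - 5P = 5P - 224, hence P = 59 and Q = 71.
The new curves are Qd = 366 - 5P (demand) and Qs = 5P - 196 (supply).
Setting them equal: 366 - 5P = 5P - 196 → 562 = 10P, so P = 56.2 and Q = 85.
%ΔQ = (85 − 71) / 71 × 100 = +19.72%.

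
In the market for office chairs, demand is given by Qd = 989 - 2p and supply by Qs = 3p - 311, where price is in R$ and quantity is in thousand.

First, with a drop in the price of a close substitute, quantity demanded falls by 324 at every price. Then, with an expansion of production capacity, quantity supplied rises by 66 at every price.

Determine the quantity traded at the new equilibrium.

301

Before the shock: 989 - 2p = 3p - 311 ⇒ 1300 = 5p ⇒ p = 260, Q = 469.
After the shift, demand is Qd = 665 - 2p and supply is Qs = 3p - 245.
Setting them equal: 665 - 2p = 3p - 245 → 910 = 5p, so p = 182 and Q = 301.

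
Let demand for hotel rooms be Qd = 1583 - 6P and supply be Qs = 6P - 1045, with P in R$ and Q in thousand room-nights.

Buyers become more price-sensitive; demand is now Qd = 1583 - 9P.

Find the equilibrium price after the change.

Original equilibrium: 1583 - 6P = 6P - 1045 gives 2628 = 12P, so P = 219 and Q = 269.
The shock moves the curves to Qd = 1583 - 9P and Qs = 6P - 1045.
Clearing the new market: 1583 - 9P = 6P - 1045, so P = 175.2 and Q = 6.2.

175.2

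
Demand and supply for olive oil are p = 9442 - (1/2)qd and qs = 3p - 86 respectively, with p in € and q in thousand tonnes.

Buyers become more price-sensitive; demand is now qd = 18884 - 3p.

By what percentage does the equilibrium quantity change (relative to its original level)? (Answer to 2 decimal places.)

Initially, 18884 - 2p = 3p - 86, so 18970 = 5p and p = 3794, q = 11296.
The new curves are qd = 18884 - 3p (demand) and qs = 3p - 86 (supply).
New equilibrium: 18884 - 3p = 3p - 86 ⇒ 18970 = 6p ⇒ p = 9485/3 ≈ 3161.6667, q = 9399.
%Δq = (9399 − 11296) / 11296 × 100 = -16.79%.

-16.79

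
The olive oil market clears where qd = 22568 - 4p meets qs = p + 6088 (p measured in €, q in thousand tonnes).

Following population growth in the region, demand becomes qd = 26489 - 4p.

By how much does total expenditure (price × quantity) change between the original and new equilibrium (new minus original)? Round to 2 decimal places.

+10558625.64

Initially, 22568 - 4p = p + 6088, so 16480 = 5p and p = 3296, q = 9384.
With the change applied: demand qd = 26489 - 4p, supply qs = p + 6088.
New equilibrium: 26489 - 4p = p + 6088 ⇒ 20401 = 5p ⇒ p = 4080.2, q = 10168.2.
Expenditure moves from 3296×9384 = 30929664 to 4080.2×10168.2 = 41488289.64; change = +10558625.64.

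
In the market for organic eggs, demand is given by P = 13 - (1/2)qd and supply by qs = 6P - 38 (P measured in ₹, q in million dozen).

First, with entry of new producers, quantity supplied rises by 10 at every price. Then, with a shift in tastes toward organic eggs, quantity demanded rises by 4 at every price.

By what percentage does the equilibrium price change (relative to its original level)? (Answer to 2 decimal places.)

-9.38

Solve the original market: 26 - 2P = 6P - 38, hence P = 8 and q = 10.
After the shift, demand is qd = 30 - 2P and supply is qs = 6P - 28.
Equate the new curves: 30 - 2P = 6P - 28, giving 58 = 8P, P = 7.25, q = 15.5.
%ΔP = (7.25 − 8) / 8 × 100 = -9.38%.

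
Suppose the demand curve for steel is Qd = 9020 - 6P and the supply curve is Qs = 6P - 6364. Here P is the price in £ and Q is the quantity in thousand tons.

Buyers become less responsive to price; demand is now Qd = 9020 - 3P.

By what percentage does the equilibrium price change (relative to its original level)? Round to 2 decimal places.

+33.33

Solve the original market: 9020 - 6P = 6P - 6364, hence P = 1282 and Q = 1328.
The shock moves the curves to Qd = 9020 - 3P and Qs = 6P - 6364.
Setting them equal: 9020 - 3P = 6P - 6364 → 15384 = 9P, so P = 5128/3 ≈ 1709.3333 and Q = 3892.
%ΔP = (1709.3333 − 1282) / 1282 × 100 = +33.33%.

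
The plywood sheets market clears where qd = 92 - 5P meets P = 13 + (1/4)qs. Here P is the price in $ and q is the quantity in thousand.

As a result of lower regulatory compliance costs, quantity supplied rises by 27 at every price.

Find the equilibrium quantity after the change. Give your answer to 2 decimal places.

Before the shock: 92 - 5P = 4P - 52 ⇒ 144 = 9P ⇒ P = 16, q = 12.
With the change applied: demand qd = 92 - 5P, supply qs = 4P - 25.
Setting them equal: 92 - 5P = 4P - 25 → 117 = 9P, so P = 13 and q = 27.

27.00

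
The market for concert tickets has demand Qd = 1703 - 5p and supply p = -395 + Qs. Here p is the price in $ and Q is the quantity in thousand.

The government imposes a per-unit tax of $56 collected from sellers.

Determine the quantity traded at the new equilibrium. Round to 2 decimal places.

Solve the original market: 1703 - 5p = p + 395, hence p = 218 and Q = 613.
Since sellers keep the price net of the tax, the effective supply curve becomes Qs = p + 339.
New equilibrium: 1703 - 5p = p + 339 ⇒ 1364 = 6p ⇒ p = 682/3 ≈ 227.3333, Q = 1699/3 ≈ 566.3333.

566.33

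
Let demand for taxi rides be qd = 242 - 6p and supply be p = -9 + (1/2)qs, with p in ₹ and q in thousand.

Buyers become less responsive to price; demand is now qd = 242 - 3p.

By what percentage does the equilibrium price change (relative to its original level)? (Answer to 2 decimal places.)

+60.00

Original equilibrium: 242 - 6p = 2p + 18 gives 224 = 8p, so p = 28 and q = 74.
After the shift, demand is qd = 242 - 3p and supply is qs = 2p + 18.
Setting them equal: 242 - 3p = 2p + 18 → 224 = 5p, so p = 44.8 and q = 107.6.
%Δp = (44.8 − 28) / 28 × 100 = +60.00%.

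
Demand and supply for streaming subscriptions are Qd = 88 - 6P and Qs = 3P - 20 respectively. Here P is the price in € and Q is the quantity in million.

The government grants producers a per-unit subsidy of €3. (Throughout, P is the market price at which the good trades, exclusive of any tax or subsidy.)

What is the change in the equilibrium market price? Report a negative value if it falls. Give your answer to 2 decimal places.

-1.00

Initially, 88 - 6P = 3P - 20, so 108 = 9P and P = 12, Q = 16.
Since sellers receive the price plus the subsidy, the effective supply curve becomes Qs = 3P - 11.
Equate the new curves: 88 - 6P = 3P - 11, giving 99 = 9P, P = 11, Q = 22.
ΔP = 11 − 12 = -1.00.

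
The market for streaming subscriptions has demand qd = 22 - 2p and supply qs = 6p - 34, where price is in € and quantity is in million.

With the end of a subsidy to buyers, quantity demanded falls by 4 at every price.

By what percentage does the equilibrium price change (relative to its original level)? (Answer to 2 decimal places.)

-7.14

Before the shock: 22 - 2p = 6p - 34 ⇒ 56 = 8p ⇒ p = 7, q = 8.
With the change applied: demand qd = 18 - 2p, supply qs = 6p - 34.
Setting them equal: 18 - 2p = 6p - 34 → 52 = 8p, so p = 6.5 and q = 5.
%Δp = (6.5 − 7) / 7 × 100 = -7.14%.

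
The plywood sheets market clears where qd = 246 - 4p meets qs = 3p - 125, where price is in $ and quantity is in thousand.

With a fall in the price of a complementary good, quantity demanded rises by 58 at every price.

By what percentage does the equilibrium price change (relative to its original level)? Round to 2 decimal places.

+15.63

Initially, 246 - 4p = 3p - 125, so 371 = 7p and p = 53, q = 34.
The new curves are qd = 304 - 4p (demand) and qs = 3p - 125 (supply).
Clearing the new market: 304 - 4p = 3p - 125, so p = 429/7 ≈ 61.2857 and q = 412/7 ≈ 58.8571.
%Δp = (61.2857 − 53) / 53 × 100 = +15.63%.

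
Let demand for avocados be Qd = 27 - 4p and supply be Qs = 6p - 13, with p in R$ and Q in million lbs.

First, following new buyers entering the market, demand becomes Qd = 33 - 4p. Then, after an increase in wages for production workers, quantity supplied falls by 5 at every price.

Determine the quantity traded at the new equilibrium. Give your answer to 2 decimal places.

Original equilibrium: 27 - 4p = 6p - 13 gives 40 = 10p, so p = 4 and Q = 11.
After the shift, demand is Qd = 33 - 4p and supply is Qs = 6p - 18.
Setting them equal: 33 - 4p = 6p - 18 → 51 = 10p, so p = 5.1 and Q = 12.6.

12.60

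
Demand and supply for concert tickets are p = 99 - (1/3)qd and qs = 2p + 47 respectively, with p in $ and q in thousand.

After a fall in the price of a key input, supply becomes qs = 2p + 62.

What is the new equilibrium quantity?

156

Before the shock: 297 - 3p = 2p + 47 ⇒ 250 = 5p ⇒ p = 50, q = 147.
The new curves are qd = 297 - 3p (demand) and qs = 2p + 62 (supply).
Equate the new curves: 297 - 3p = 2p + 62, giving 235 = 5p, p = 47, q = 156.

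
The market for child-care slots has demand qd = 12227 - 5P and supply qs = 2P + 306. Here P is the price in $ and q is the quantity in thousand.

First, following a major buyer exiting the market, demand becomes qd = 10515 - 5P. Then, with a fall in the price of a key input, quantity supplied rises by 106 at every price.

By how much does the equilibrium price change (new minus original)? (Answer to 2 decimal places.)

Original equilibrium: 12227 - 5P = 2P + 306 gives 11921 = 7P, so P = 1703 and q = 3712.
The new curves are qd = 10515 - 5P (demand) and qs = 2P + 412 (supply).
New equilibrium: 10515 - 5P = 2P + 412 ⇒ 10103 = 7P ⇒ P = 10103/7 ≈ 1443.2857, q = 23090/7 ≈ 3298.5714.
ΔP = 1443.2857 − 1703 = -259.71.

-259.71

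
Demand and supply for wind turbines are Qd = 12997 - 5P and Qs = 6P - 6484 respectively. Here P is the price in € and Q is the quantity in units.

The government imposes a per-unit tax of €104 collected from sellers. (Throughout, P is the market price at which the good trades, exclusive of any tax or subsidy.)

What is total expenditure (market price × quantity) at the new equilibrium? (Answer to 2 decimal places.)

7052036.45

Initially, 12997 - 5P = 6P - 6484, so 19481 = 11P and P = 1771, Q = 4142.
Since sellers keep the price net of the tax, the effective supply curve becomes Qs = 6P - 7108.
Equate the new curves: 12997 - 5P = 6P - 7108, giving 20105 = 11P, P = 20105/11 ≈ 1827.7273, Q = 42442/11 ≈ 3858.3636.
New expenditure = 1827.7273 × 3858.3636 = 7052036.45.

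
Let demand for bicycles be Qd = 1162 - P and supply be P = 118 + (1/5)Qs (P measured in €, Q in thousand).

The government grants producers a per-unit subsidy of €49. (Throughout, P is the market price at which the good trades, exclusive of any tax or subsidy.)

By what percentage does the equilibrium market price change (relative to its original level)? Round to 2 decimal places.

Original equilibrium: 1162 - P = 5P - 590 gives 1752 = 6P, so P = 292 and Q = 870.
Since sellers receive the price plus the subsidy, the effective supply curve becomes Qs = 5P - 345.
New equilibrium: 1162 - P = 5P - 345 ⇒ 1507 = 6P ⇒ P = 1507/6 ≈ 251.1667, Q = 5465/6 ≈ 910.8333.
%ΔP = (251.1667 − 292) / 292 × 100 = -13.98%.

-13.98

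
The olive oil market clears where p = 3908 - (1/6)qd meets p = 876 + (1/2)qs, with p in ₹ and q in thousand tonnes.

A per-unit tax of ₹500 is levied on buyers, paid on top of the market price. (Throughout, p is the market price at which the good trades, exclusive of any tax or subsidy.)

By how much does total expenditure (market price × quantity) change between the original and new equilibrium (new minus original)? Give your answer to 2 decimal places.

Solve the original market: 23448 - 6p = 2p - 1752, hence p = 3150 and q = 4548.
Since buyers pay the price plus the tax, the effective demand curve becomes qd = 20448 - 6p.
Setting them equal: 20448 - 6p = 2p - 1752 → 22200 = 8p, so p = 2775 and q = 3798.
Expenditure moves from 3150×4548 = 14326200 to 2775×3798 = 10539450; change = -3786750.00.

-3786750.00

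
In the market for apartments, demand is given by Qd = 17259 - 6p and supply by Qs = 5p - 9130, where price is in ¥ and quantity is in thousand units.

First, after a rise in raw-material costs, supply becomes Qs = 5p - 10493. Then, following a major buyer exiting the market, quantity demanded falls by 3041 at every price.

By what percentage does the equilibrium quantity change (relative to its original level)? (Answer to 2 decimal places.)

Solve the original market: 17259 - 6p = 5p - 9130, hence p = 2399 and Q = 2865.
The shock moves the curves to Qd = 14218 - 6p and Qs = 5p - 10493.
Setting them equal: 14218 - 6p = 5p - 10493 → 24711 = 11p, so p = 24711/11 ≈ 2246.4545 and Q = 8132/11 ≈ 739.2727.
%ΔQ = (739.2727 − 2865) / 2865 × 100 = -74.20%.

-74.20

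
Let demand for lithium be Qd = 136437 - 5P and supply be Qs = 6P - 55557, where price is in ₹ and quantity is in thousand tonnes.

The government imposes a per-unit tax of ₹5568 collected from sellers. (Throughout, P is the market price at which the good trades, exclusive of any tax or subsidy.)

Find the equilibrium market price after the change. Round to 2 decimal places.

Before the shock: 136437 - 5P = 6P - 55557 ⇒ 191994 = 11P ⇒ P = 17454, Q = 49167.
Since sellers keep the price net of the tax, the effective supply curve becomes Qs = 6P - 88965.
Setting them equal: 136437 - 5P = 6P - 88965 → 225402 = 11P, so P = 225402/11 ≈ 20491.0909 and Q = 373797/11 ≈ 33981.5455.

20491.09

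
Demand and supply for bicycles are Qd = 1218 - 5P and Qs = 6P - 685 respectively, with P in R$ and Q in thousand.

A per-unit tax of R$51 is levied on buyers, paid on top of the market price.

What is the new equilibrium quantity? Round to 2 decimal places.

213.91

Original equilibrium: 1218 - 5P = 6P - 685 gives 1903 = 11P, so P = 173 and Q = 353.
Since buyers pay the price plus the tax, the effective demand curve becomes Qd = 963 - 5P.
Equate the new curves: 963 - 5P = 6P - 685, giving 1648 = 11P, P = 1648/11 ≈ 149.8182, Q = 2353/11 ≈ 213.9091.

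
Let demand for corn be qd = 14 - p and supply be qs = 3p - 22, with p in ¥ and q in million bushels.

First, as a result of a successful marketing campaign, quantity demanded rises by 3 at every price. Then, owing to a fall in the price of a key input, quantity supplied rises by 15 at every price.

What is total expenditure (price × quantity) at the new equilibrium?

66

Solve the original market: 14 - p = 3p - 22, hence p = 9 and q = 5.
After the shift, demand is qd = 17 - p and supply is qs = 3p - 7.
Clearing the new market: 17 - p = 3p - 7, so p = 6 and q = 11.
New expenditure = 6 × 11 = 66.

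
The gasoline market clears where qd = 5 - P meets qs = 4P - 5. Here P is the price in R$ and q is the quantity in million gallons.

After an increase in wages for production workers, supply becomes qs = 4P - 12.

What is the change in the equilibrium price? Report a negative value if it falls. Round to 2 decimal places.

Original equilibrium: 5 - P = 4P - 5 gives 10 = 5P, so P = 2 and q = 3.
The new curves are qd = 5 - P (demand) and qs = 4P - 12 (supply).
Equate the new curves: 5 - P = 4P - 12, giving 17 = 5P, P = 3.4, q = 1.6.
ΔP = 3.4 − 2 = +1.40.

+1.40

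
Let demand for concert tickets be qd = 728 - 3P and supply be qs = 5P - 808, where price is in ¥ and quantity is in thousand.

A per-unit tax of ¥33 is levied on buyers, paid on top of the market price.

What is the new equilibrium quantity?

90.125

Before the shock: 728 - 3P = 5P - 808 ⇒ 1536 = 8P ⇒ P = 192, q = 152.
Since buyers pay the price plus the tax, the effective demand curve becomes qd = 629 - 3P.
Clearing the new market: 629 - 3P = 5P - 808, so P = 179.625 and q = 90.125.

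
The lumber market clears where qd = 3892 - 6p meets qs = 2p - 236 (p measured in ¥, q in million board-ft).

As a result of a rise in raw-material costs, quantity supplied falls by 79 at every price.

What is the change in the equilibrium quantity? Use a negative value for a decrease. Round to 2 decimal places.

-59.25

Initially, 3892 - 6p = 2p - 236, so 4128 = 8p and p = 516, q = 796.
After the shift, demand is qd = 3892 - 6p and supply is qs = 2p - 315.
New equilibrium: 3892 - 6p = 2p - 315 ⇒ 4207 = 8p ⇒ p = 525.875, q = 736.75.
Δq = 736.75 − 796 = -59.25.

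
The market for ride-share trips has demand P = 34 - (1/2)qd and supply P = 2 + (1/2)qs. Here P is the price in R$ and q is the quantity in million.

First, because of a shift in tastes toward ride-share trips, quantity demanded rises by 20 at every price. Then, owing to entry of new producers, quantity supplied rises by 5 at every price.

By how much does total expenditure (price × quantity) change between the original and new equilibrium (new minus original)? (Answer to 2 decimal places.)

Original equilibrium: 68 - 2P = 2P - 4 gives 72 = 4P, so P = 18 and q = 32.
After the shift, demand is qd = 88 - 2P and supply is qs = 2P + 1.
New equilibrium: 88 - 2P = 2P + 1 ⇒ 87 = 4P ⇒ P = 21.75, q = 44.5.
Expenditure moves from 18×32 = 576 to 21.75×44.5 = 967.875; change = +391.88.

+391.88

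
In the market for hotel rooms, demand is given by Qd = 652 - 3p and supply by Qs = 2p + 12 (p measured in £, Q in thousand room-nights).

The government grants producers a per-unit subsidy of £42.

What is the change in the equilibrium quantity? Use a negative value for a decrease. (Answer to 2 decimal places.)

Before the shock: 652 - 3p = 2p + 12 ⇒ 640 = 5p ⇒ p = 128, Q = 268.
Since sellers receive the price plus the subsidy, the effective supply curve becomes Qs = 2p + 96.
New equilibrium: 652 - 3p = 2p + 96 ⇒ 556 = 5p ⇒ p = 111.2, Q = 318.4.
ΔQ = 318.4 − 268 = +50.40.

+50.40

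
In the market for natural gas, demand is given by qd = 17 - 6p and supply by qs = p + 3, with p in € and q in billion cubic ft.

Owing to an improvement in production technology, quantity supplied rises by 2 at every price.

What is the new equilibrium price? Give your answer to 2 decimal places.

Before the shock: 17 - 6p = p + 3 ⇒ 14 = 7p ⇒ p = 2, q = 5.
The new curves are qd = 17 - 6p (demand) and qs = p + 5 (supply).
New equilibrium: 17 - 6p = p + 5 ⇒ 12 = 7p ⇒ p = 12/7 ≈ 1.7143, q = 47/7 ≈ 6.7143.

1.71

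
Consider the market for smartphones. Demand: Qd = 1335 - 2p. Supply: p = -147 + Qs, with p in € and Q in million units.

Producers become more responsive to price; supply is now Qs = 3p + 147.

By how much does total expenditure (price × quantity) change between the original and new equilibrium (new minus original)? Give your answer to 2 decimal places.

Original equilibrium: 1335 - 2p = p + 147 gives 1188 = 3p, so p = 396 and Q = 543.
The shock moves the curves to Qd = 1335 - 2p and Qs = 3p + 147.
Setting them equal: 1335 - 2p = 3p + 147 → 1188 = 5p, so p = 237.6 and Q = 859.8.
Expenditure moves from 396×543 = 215028 to 237.6×859.8 = 204288.48; change = -10739.52.

-10739.52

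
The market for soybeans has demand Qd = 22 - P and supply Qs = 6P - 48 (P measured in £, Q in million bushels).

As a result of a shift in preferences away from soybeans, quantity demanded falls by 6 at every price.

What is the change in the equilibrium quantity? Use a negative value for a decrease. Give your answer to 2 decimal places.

-5.14

Initially, 22 - P = 6P - 48, so 70 = 7P and P = 10, Q = 12.
The shock moves the curves to Qd = 16 - P and Qs = 6P - 48.
Equate the new curves: 16 - P = 6P - 48, giving 64 = 7P, P = 64/7 ≈ 9.1429, Q = 48/7 ≈ 6.8571.
ΔQ = 6.8571 − 12 = -5.14.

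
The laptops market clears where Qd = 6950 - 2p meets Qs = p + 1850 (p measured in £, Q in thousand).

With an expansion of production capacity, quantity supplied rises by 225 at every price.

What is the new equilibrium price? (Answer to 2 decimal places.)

1625.00

Initially, 6950 - 2p = p + 1850, so 5100 = 3p and p = 1700, Q = 3550.
With the change applied: demand Qd = 6950 - 2p, supply Qs = p + 2075.
Equate the new curves: 6950 - 2p = p + 2075, giving 4875 = 3p, p = 1625, Q = 3700.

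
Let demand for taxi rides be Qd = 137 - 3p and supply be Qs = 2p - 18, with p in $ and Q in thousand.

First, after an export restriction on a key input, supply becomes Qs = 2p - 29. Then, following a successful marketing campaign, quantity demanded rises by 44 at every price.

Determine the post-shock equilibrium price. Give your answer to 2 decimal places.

Before the shock: 137 - 3p = 2p - 18 ⇒ 155 = 5p ⇒ p = 31, Q = 44.
The shock moves the curves to Qd = 181 - 3p and Qs = 2p - 29.
New equilibrium: 181 - 3p = 2p - 29 ⇒ 210 = 5p ⇒ p = 42, Q = 55.

42.00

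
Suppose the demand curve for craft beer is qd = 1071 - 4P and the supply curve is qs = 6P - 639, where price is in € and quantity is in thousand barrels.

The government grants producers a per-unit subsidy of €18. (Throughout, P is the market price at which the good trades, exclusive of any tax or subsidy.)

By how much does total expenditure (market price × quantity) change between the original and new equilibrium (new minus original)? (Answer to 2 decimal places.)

+2741.04

Before the shock: 1071 - 4P = 6P - 639 ⇒ 1710 = 10P ⇒ P = 171, q = 387.
Since sellers receive the price plus the subsidy, the effective supply curve becomes qs = 6P - 531.
Setting them equal: 1071 - 4P = 6P - 531 → 1602 = 10P, so P = 160.2 and q = 430.2.
Expenditure moves from 171×387 = 66177 to 160.2×430.2 = 68918.04; change = +2741.04.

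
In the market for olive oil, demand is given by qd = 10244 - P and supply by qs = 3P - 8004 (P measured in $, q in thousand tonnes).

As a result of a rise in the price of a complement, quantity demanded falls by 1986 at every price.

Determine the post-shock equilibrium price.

Initially, 10244 - P = 3P - 8004, so 18248 = 4P and P = 4562, q = 5682.
After the shift, demand is qd = 8258 - P and supply is qs = 3P - 8004.
New equilibrium: 8258 - P = 3P - 8004 ⇒ 16262 = 4P ⇒ P = 4065.5, q = 4192.5.

4065.5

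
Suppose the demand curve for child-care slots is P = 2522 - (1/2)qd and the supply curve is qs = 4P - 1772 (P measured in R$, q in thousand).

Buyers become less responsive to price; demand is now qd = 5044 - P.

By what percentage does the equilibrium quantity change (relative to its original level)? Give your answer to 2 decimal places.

Initially, 5044 - 2P = 4P - 1772, so 6816 = 6P and P = 1136, q = 2772.
The shock moves the curves to qd = 5044 - P and qs = 4P - 1772.
Equate the new curves: 5044 - P = 4P - 1772, giving 6816 = 5P, P = 1363.2, q = 3680.8.
%Δq = (3680.8 − 2772) / 2772 × 100 = +32.78%.

+32.78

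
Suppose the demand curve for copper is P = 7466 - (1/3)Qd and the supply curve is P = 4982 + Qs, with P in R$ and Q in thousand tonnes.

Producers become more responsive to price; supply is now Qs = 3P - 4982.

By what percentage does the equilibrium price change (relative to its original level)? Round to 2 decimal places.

Solve the original market: 22398 - 3P = P - 4982, hence P = 6845 and Q = 1863.
With the change applied: demand Qd = 22398 - 3P, supply Qs = 3P - 4982.
New equilibrium: 22398 - 3P = 3P - 4982 ⇒ 27380 = 6P ⇒ P = 13690/3 ≈ 4563.3333, Q = 8708.
%ΔP = (4563.3333 − 6845) / 6845 × 100 = -33.33%.

-33.33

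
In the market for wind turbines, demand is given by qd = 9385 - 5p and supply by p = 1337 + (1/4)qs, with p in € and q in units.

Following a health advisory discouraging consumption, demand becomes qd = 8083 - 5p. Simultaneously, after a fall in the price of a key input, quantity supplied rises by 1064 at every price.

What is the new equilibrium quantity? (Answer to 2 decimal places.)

1212.44

Initially, 9385 - 5p = 4p - 5348, so 14733 = 9p and p = 1637, q = 1200.
The shock moves the curves to qd = 8083 - 5p and qs = 4p - 4284.
Equate the new curves: 8083 - 5p = 4p - 4284, giving 12367 = 9p, p = 12367/9 ≈ 1374.1111, q = 10912/9 ≈ 1212.4444.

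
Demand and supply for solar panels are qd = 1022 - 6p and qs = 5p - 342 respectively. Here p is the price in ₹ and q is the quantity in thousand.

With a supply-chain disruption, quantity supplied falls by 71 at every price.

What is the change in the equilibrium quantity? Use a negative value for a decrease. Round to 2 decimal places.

-38.73

Solve the original market: 1022 - 6p = 5p - 342, hence p = 124 and q = 278.
The new curves are qd = 1022 - 6p (demand) and qs = 5p - 413 (supply).
Clearing the new market: 1022 - 6p = 5p - 413, so p = 1435/11 ≈ 130.4545 and q = 2632/11 ≈ 239.2727.
Δq = 239.2727 − 278 = -38.73.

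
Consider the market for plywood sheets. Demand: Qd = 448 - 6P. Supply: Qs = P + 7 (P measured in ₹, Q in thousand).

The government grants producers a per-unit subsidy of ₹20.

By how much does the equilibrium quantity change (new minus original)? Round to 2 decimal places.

+17.14

Original equilibrium: 448 - 6P = P + 7 gives 441 = 7P, so P = 63 and Q = 70.
Since sellers receive the price plus the subsidy, the effective supply curve becomes Qs = P + 27.
New equilibrium: 448 - 6P = P + 27 ⇒ 421 = 7P ⇒ P = 421/7 ≈ 60.1429, Q = 610/7 ≈ 87.1429.
ΔQ = 87.1429 − 70 = +17.14.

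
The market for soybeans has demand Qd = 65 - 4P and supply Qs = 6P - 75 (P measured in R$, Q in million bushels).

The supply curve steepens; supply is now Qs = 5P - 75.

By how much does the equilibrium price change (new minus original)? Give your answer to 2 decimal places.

+1.56

Initially, 65 - 4P = 6P - 75, so 140 = 10P and P = 14, Q = 9.
The shock moves the curves to Qd = 65 - 4P and Qs = 5P - 75.
New equilibrium: 65 - 4P = 5P - 75 ⇒ 140 = 9P ⇒ P = 140/9 ≈ 15.5556, Q = 25/9 ≈ 2.7778.
ΔP = 15.5556 − 14 = +1.56.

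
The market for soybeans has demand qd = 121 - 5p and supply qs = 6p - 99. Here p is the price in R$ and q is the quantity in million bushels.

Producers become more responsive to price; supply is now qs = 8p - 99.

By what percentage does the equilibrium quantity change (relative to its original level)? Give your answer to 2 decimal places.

+73.26

Before the shock: 121 - 5p = 6p - 99 ⇒ 220 = 11p ⇒ p = 20, q = 21.
The new curves are qd = 121 - 5p (demand) and qs = 8p - 99 (supply).
New equilibrium: 121 - 5p = 8p - 99 ⇒ 220 = 13p ⇒ p = 220/13 ≈ 16.9231, q = 473/13 ≈ 36.3846.
%Δq = (36.3846 − 21) / 21 × 100 = +73.26%.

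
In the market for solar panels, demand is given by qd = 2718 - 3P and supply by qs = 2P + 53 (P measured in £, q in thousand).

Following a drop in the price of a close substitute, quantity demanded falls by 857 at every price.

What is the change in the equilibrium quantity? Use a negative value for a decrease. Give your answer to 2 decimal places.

Before the shock: 2718 - 3P = 2P + 53 ⇒ 2665 = 5P ⇒ P = 533, q = 1119.
The new curves are qd = 1861 - 3P (demand) and qs = 2P + 53 (supply).
Clearing the new market: 1861 - 3P = 2P + 53, so P = 361.6 and q = 776.2.
Δq = 776.2 − 1119 = -342.80.

-342.80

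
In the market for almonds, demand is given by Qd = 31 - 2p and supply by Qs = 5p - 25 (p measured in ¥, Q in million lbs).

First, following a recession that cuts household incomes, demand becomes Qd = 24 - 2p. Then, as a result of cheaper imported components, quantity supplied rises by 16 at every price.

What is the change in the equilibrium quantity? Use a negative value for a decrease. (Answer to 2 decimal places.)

-0.43

Solve the original market: 31 - 2p = 5p - 25, hence p = 8 and Q = 15.
After the shift, demand is Qd = 24 - 2p and supply is Qs = 5p - 9.
Setting them equal: 24 - 2p = 5p - 9 → 33 = 7p, so p = 33/7 ≈ 4.7143 and Q = 102/7 ≈ 14.5714.
ΔQ = 14.5714 − 15 = -0.43.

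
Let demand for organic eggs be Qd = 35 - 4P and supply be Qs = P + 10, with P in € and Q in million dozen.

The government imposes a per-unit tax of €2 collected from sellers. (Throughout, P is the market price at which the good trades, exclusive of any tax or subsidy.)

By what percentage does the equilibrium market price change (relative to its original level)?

Solve the original market: 35 - 4P = P + 10, hence P = 5 and Q = 15.
Since sellers keep the price net of the tax, the effective supply curve becomes Qs = P + 8.
Equate the new curves: 35 - 4P = P + 8, giving 27 = 5P, P = 5.4, Q = 13.4.
%ΔP = (5.4 − 5) / 5 × 100 = +8%.

+8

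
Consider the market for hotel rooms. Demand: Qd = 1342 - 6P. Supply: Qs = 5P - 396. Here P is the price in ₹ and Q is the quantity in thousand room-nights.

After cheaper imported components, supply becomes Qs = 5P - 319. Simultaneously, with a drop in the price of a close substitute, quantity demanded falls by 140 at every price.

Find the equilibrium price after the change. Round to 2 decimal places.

138.27

Initially, 1342 - 6P = 5P - 396, so 1738 = 11P and P = 158, Q = 394.
After the shift, demand is Qd = 1202 - 6P and supply is Qs = 5P - 319.
New equilibrium: 1202 - 6P = 5P - 319 ⇒ 1521 = 11P ⇒ P = 1521/11 ≈ 138.2727, Q = 4096/11 ≈ 372.3636.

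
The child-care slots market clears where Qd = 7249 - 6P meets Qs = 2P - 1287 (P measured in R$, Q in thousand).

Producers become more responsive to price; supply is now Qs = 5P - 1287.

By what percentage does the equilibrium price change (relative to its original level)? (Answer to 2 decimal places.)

Solve the original market: 7249 - 6P = 2P - 1287, hence P = 1067 and Q = 847.
The shock moves the curves to Qd = 7249 - 6P and Qs = 5P - 1287.
Clearing the new market: 7249 - 6P = 5P - 1287, so P = 776 and Q = 2593.
%ΔP = (776 − 1067) / 1067 × 100 = -27.27%.

-27.27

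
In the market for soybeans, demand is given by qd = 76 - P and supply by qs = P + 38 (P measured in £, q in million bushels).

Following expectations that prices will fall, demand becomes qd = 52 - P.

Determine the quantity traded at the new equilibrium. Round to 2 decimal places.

Solve the original market: 76 - P = P + 38, hence P = 19 and q = 57.
After the shift, demand is qd = 52 - P and supply is qs = P + 38.
New equilibrium: 52 - P = P + 38 ⇒ 14 = 2P ⇒ P = 7, q = 45.

45.00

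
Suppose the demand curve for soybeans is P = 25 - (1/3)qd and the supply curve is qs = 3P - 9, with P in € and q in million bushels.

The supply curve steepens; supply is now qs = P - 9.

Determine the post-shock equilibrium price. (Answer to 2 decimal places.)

Before the shock: 75 - 3P = 3P - 9 ⇒ 84 = 6P ⇒ P = 14, q = 33.
The new curves are qd = 75 - 3P (demand) and qs = P - 9 (supply).
Equate the new curves: 75 - 3P = P - 9, giving 84 = 4P, P = 21, q = 12.

21.00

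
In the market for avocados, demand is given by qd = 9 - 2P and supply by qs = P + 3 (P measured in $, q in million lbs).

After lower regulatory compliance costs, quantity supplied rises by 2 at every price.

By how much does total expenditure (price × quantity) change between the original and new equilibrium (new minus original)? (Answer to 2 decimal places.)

Solve the original market: 9 - 2P = P + 3, hence P = 2 and q = 5.
With the change applied: demand qd = 9 - 2P, supply qs = P + 5.
New equilibrium: 9 - 2P = P + 5 ⇒ 4 = 3P ⇒ P = 4/3 ≈ 1.3333, q = 19/3 ≈ 6.3333.
Expenditure moves from 2×5 = 10 to 1.3333×6.3333 = 8.4444; change = -1.56.

-1.56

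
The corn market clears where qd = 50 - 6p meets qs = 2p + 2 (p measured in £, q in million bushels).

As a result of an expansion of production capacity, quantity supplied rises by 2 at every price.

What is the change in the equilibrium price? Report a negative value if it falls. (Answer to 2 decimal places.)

Initially, 50 - 6p = 2p + 2, so 48 = 8p and p = 6, q = 14.
With the change applied: demand qd = 50 - 6p, supply qs = 2p + 4.
Setting them equal: 50 - 6p = 2p + 4 → 46 = 8p, so p = 5.75 and q = 15.5.
Δp = 5.75 − 6 = -0.25.

-0.25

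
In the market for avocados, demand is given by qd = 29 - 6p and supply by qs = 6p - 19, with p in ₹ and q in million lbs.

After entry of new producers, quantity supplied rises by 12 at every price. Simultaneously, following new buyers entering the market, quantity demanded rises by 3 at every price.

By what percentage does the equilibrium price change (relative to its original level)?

-18.75

Solve the original market: 29 - 6p = 6p - 19, hence p = 4 and q = 5.
The shock moves the curves to qd = 32 - 6p and qs = 6p - 7.
Setting them equal: 32 - 6p = 6p - 7 → 39 = 12p, so p = 3.25 and q = 12.5.
%Δp = (3.25 − 4) / 4 × 100 = -18.75%.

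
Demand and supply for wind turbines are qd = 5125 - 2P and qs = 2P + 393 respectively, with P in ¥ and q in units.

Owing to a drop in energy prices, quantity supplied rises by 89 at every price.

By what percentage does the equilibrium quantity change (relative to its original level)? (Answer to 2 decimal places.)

+1.61

Initially, 5125 - 2P = 2P + 393, so 4732 = 4P and P = 1183, q = 2759.
The shock moves the curves to qd = 5125 - 2P and qs = 2P + 482.
New equilibrium: 5125 - 2P = 2P + 482 ⇒ 4643 = 4P ⇒ P = 1160.75, q = 2803.5.
%Δq = (2803.5 − 2759) / 2759 × 100 = +1.61%.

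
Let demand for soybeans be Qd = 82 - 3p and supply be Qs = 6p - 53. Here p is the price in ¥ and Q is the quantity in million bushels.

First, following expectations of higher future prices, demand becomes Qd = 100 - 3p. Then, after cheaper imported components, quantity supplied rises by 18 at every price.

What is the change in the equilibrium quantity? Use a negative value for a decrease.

Original equilibrium: 82 - 3p = 6p - 53 gives 135 = 9p, so p = 15 and Q = 37.
After the shift, demand is Qd = 100 - 3p and supply is Qs = 6p - 35.
New equilibrium: 100 - 3p = 6p - 35 ⇒ 135 = 9p ⇒ p = 15, Q = 55.
ΔQ = 55 − 37 = +18.

+18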